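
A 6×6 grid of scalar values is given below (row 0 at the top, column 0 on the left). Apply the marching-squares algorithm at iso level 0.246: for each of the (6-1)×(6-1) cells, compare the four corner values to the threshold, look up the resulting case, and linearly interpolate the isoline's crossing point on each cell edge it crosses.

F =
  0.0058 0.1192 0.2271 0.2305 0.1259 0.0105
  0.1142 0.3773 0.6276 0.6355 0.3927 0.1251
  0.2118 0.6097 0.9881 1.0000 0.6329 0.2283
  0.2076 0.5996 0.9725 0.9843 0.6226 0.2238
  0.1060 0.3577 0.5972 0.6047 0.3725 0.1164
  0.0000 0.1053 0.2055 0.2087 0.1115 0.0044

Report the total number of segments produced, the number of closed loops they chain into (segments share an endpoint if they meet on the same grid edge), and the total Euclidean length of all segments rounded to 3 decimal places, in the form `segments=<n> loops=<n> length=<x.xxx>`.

segments=16 loops=1 length=15.527

cell (0,0): code 0100 → (0.491,1.000)–(1.000,0.501)
cell (0,1): code 1100 → (0.047,2.000)–(0.491,1.000)
cell (0,2): code 1100 → (0.038,3.000)–(0.047,2.000)
cell (0,3): code 1100 → (0.450,4.000)–(0.038,3.000)
cell (0,4): code 1000 → (1.000,4.548)–(0.450,4.000)
cell (1,0): code 0110 → (1.000,0.501)–(2.000,0.086)
cell (1,4): code 1001 → (2.000,4.956)–(1.000,4.548)
cell (2,0): code 0110 → (2.000,0.086)–(3.000,0.098)
cell (2,4): code 1001 → (3.000,4.944)–(2.000,4.956)
cell (3,0): code 0110 → (3.000,0.098)–(4.000,0.556)
cell (3,4): code 1001 → (4.000,4.494)–(3.000,4.944)
cell (4,0): code 0010 → (4.000,0.556)–(4.443,1.000)
cell (4,1): code 0011 → (4.443,1.000)–(4.897,2.000)
cell (4,2): code 0011 → (4.897,2.000)–(4.906,3.000)
cell (4,3): code 0011 → (4.906,3.000)–(4.485,4.000)
cell (4,4): code 0001 → (4.485,4.000)–(4.000,4.494)
total: 16 segments, chained into 1 closed loop(s), length Σ = 15.526529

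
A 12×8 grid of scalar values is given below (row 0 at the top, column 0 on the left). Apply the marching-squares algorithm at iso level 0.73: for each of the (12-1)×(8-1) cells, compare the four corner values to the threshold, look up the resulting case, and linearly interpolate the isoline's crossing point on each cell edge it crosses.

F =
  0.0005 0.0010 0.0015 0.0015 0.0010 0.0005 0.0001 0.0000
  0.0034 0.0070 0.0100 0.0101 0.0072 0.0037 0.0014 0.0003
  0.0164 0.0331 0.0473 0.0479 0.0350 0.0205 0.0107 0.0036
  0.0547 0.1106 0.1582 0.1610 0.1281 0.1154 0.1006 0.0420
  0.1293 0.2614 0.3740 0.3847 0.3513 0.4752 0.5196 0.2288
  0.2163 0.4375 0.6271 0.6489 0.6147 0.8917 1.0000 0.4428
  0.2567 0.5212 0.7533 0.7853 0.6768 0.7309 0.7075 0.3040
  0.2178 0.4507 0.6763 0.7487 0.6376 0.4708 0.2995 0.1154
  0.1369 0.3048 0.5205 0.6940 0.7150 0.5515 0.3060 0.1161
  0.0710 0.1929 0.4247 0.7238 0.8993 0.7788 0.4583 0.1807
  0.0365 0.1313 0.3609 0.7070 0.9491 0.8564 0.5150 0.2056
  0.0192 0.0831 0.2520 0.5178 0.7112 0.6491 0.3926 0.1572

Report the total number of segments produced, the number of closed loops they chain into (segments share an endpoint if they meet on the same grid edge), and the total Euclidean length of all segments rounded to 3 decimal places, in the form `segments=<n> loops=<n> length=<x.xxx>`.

cell (4,4): code 0100 → (4.612,5.000)–(5.000,4.416)
cell (4,5): code 1100 → (4.438,6.000)–(4.612,5.000)
cell (4,6): code 1000 → (5.000,6.485)–(4.438,6.000)
cell (5,1): code 0100 → (5.815,2.000)–(6.000,1.900)
cell (5,2): code 1100 → (5.595,3.000)–(5.815,2.000)
cell (5,3): code 1000 → (6.000,3.510)–(5.595,3.000)
cell (5,4): code 0110 → (5.000,4.416)–(6.000,4.983)
cell (5,5): code 1011 → (6.000,5.038)–(5.923,6.000)
cell (5,6): code 0001 → (5.923,6.000)–(5.000,6.485)
cell (6,1): code 0010 → (6.000,1.900)–(6.303,2.000)
cell (6,2): code 0111 → (6.303,2.000)–(7.000,2.742)
cell (6,3): code 1001 → (7.000,3.168)–(6.000,3.510)
cell (6,4): code 0010 → (6.000,4.983)–(6.003,5.000)
cell (6,5): code 0001 → (6.003,5.000)–(6.000,5.038)
cell (7,2): code 0010 → (7.000,2.742)–(7.342,3.000)
cell (7,3): code 0001 → (7.342,3.000)–(7.000,3.168)
cell (8,3): code 0100 → (8.081,4.000)–(9.000,3.035)
cell (8,4): code 1100 → (8.785,5.000)–(8.081,4.000)
cell (8,5): code 1000 → (9.000,5.152)–(8.785,5.000)
cell (9,3): code 0110 → (9.000,3.035)–(10.000,3.095)
cell (9,5): code 1001 → (10.000,5.370)–(9.000,5.152)
cell (10,3): code 0010 → (10.000,3.095)–(10.921,4.000)
cell (10,4): code 0011 → (10.921,4.000)–(10.610,5.000)
cell (10,5): code 0001 → (10.610,5.000)–(10.000,5.370)
total: 24 segments, chained into 3 closed loop(s), length Σ = 18.654417

segments=24 loops=3 length=18.654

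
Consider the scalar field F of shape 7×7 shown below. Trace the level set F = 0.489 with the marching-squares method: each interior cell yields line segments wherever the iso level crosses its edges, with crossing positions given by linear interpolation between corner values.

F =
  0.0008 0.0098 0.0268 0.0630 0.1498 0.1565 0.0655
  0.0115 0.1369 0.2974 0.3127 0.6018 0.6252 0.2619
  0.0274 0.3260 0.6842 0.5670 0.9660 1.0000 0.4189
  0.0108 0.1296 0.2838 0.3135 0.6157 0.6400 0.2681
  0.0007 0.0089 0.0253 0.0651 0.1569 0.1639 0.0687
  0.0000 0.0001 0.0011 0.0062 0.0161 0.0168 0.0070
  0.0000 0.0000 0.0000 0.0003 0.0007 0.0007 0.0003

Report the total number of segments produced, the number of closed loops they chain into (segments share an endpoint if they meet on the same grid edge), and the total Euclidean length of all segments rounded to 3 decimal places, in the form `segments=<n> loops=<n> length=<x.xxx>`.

segments=14 loops=1 length=11.519

cell (0,3): code 0100 → (0.750,4.000)–(1.000,3.610)
cell (0,4): code 1100 → (0.709,5.000)–(0.750,4.000)
cell (0,5): code 1000 → (1.000,5.375)–(0.709,5.000)
cell (1,1): code 0100 → (1.495,2.000)–(2.000,1.455)
cell (1,2): code 1100 → (1.693,3.000)–(1.495,2.000)
cell (1,3): code 1110 → (1.000,3.610)–(1.693,3.000)
cell (1,5): code 1001 → (2.000,5.879)–(1.000,5.375)
cell (2,1): code 0010 → (2.000,1.455)–(2.488,2.000)
cell (2,2): code 0011 → (2.488,2.000)–(2.308,3.000)
cell (2,3): code 0111 → (2.308,3.000)–(3.000,3.581)
cell (2,5): code 1001 → (3.000,5.406)–(2.000,5.879)
cell (3,3): code 0010 → (3.000,3.581)–(3.276,4.000)
cell (3,4): code 0011 → (3.276,4.000)–(3.317,5.000)
cell (3,5): code 0001 → (3.317,5.000)–(3.000,5.406)
total: 14 segments, chained into 1 closed loop(s), length Σ = 11.519135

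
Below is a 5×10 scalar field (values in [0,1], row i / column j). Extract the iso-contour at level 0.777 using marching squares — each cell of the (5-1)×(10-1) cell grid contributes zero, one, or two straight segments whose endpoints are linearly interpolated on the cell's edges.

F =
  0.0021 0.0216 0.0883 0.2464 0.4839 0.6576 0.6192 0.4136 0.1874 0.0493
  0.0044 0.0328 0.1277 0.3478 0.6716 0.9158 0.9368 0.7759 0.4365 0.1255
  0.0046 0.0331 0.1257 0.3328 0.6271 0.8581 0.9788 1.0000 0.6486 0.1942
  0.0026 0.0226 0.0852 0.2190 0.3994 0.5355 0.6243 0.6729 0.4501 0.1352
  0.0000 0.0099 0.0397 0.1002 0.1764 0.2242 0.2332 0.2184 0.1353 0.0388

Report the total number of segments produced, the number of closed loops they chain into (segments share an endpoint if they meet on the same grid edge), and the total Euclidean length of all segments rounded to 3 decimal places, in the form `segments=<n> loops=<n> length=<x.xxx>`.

segments=10 loops=1 length=8.527

cell (0,4): code 0100 → (0.462,5.000)–(1.000,4.432)
cell (0,5): code 1100 → (0.497,6.000)–(0.462,5.000)
cell (0,6): code 1000 → (1.000,6.993)–(0.497,6.000)
cell (1,4): code 0110 → (1.000,4.432)–(2.000,4.649)
cell (1,6): code 1101 → (1.005,7.000)–(1.000,6.993)
cell (1,7): code 1000 → (2.000,7.635)–(1.005,7.000)
cell (2,4): code 0010 → (2.000,4.649)–(2.251,5.000)
cell (2,5): code 0011 → (2.251,5.000)–(2.569,6.000)
cell (2,6): code 0011 → (2.569,6.000)–(2.682,7.000)
cell (2,7): code 0001 → (2.682,7.000)–(2.000,7.635)
total: 10 segments, chained into 1 closed loop(s), length Σ = 8.527061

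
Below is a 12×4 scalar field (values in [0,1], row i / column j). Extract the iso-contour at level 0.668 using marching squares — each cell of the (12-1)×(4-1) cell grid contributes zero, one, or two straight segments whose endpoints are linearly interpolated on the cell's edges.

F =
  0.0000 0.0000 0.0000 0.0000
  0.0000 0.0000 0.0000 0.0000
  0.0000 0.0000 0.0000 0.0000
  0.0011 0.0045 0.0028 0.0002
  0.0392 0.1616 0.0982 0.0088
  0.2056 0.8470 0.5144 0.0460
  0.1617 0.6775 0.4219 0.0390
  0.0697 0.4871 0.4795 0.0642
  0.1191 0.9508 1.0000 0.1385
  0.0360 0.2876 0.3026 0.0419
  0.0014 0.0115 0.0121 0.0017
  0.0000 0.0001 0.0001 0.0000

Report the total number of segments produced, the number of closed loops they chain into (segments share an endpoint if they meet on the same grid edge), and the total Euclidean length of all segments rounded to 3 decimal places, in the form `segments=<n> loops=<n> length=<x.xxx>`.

segments=12 loops=2 length=7.851

cell (4,0): code 0100 → (4.739,1.000)–(5.000,0.721)
cell (4,1): code 1000 → (5.000,1.538)–(4.739,1.000)
cell (5,0): code 0110 → (5.000,0.721)–(6.000,0.982)
cell (5,1): code 1001 → (6.000,1.037)–(5.000,1.538)
cell (6,0): code 0010 → (6.000,0.982)–(6.050,1.000)
cell (6,1): code 0001 → (6.050,1.000)–(6.000,1.037)
cell (7,0): code 0100 → (7.390,1.000)–(8.000,0.660)
cell (7,1): code 1100 → (7.362,2.000)–(7.390,1.000)
cell (7,2): code 1000 → (8.000,2.385)–(7.362,2.000)
cell (8,0): code 0010 → (8.000,0.660)–(8.426,1.000)
cell (8,1): code 0011 → (8.426,1.000)–(8.476,2.000)
cell (8,2): code 0001 → (8.476,2.000)–(8.000,2.385)
total: 12 segments, chained into 2 closed loop(s), length Σ = 7.850712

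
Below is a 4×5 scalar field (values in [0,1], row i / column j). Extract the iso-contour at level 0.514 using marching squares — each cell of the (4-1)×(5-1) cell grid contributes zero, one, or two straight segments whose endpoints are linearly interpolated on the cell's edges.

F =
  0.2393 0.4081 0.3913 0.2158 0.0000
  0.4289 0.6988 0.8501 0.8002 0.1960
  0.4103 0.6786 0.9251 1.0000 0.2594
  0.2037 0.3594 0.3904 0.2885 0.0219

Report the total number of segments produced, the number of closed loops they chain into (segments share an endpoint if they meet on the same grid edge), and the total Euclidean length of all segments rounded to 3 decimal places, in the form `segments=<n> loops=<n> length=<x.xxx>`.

segments=10 loops=1 length=9.452

cell (0,0): code 0100 → (0.364,1.000)–(1.000,0.315)
cell (0,1): code 1100 → (0.267,2.000)–(0.364,1.000)
cell (0,2): code 1100 → (0.510,3.000)–(0.267,2.000)
cell (0,3): code 1000 → (1.000,3.474)–(0.510,3.000)
cell (1,0): code 0110 → (1.000,0.315)–(2.000,0.387)
cell (1,3): code 1001 → (2.000,3.656)–(1.000,3.474)
cell (2,0): code 0010 → (2.000,0.387)–(2.516,1.000)
cell (2,1): code 0011 → (2.516,1.000)–(2.769,2.000)
cell (2,2): code 0011 → (2.769,2.000)–(2.683,3.000)
cell (2,3): code 0001 → (2.683,3.000)–(2.000,3.656)
total: 10 segments, chained into 1 closed loop(s), length Σ = 9.452299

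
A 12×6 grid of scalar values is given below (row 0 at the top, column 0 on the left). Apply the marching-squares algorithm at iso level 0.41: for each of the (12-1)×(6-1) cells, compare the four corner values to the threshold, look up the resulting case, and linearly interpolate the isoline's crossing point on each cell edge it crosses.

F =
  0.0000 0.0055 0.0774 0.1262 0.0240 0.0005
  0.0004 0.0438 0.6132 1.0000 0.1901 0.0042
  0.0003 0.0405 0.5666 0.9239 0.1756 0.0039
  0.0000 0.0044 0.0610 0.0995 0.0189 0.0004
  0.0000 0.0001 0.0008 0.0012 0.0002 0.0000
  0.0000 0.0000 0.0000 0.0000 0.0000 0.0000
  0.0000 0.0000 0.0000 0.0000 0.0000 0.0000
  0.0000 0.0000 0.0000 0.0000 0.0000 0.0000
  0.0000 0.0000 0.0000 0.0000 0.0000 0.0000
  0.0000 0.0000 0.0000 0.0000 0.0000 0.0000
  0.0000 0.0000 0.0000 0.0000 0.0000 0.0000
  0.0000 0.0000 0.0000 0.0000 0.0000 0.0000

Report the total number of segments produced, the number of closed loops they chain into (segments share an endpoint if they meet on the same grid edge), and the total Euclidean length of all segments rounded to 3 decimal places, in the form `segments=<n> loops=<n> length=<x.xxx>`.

cell (0,1): code 0100 → (0.621,2.000)–(1.000,1.643)
cell (0,2): code 1100 → (0.325,3.000)–(0.621,2.000)
cell (0,3): code 1000 → (1.000,3.728)–(0.325,3.000)
cell (1,1): code 0110 → (1.000,1.643)–(2.000,1.702)
cell (1,3): code 1001 → (2.000,3.687)–(1.000,3.728)
cell (2,1): code 0010 → (2.000,1.702)–(2.310,2.000)
cell (2,2): code 0011 → (2.310,2.000)–(2.623,3.000)
cell (2,3): code 0001 → (2.623,3.000)–(2.000,3.687)
total: 8 segments, chained into 1 closed loop(s), length Σ = 6.964612

segments=8 loops=1 length=6.965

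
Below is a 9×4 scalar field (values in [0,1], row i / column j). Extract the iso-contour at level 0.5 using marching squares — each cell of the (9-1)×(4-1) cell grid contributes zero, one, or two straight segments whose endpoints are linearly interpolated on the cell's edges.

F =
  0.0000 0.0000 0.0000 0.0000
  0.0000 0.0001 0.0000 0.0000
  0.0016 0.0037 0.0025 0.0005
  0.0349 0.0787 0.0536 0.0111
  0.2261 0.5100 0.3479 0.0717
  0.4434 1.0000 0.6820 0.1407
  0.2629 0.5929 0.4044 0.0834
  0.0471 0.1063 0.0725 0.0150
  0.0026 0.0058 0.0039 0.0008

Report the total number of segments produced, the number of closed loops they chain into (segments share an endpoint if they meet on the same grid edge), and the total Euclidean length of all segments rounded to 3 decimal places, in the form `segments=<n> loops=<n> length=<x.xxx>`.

cell (3,0): code 0100 → (3.977,1.000)–(4.000,0.965)
cell (3,1): code 1000 → (4.000,1.062)–(3.977,1.000)
cell (4,0): code 0110 → (4.000,0.965)–(5.000,0.102)
cell (4,1): code 1101 → (4.455,2.000)–(4.000,1.062)
cell (4,2): code 1000 → (5.000,2.336)–(4.455,2.000)
cell (5,0): code 0110 → (5.000,0.102)–(6.000,0.718)
cell (5,1): code 1011 → (6.000,1.493)–(5.656,2.000)
cell (5,2): code 0001 → (5.656,2.000)–(5.000,2.336)
cell (6,0): code 0010 → (6.000,0.718)–(6.191,1.000)
cell (6,1): code 0001 → (6.191,1.000)–(6.000,1.493)
total: 10 segments, chained into 1 closed loop(s), length Σ = 6.505536

segments=10 loops=1 length=6.506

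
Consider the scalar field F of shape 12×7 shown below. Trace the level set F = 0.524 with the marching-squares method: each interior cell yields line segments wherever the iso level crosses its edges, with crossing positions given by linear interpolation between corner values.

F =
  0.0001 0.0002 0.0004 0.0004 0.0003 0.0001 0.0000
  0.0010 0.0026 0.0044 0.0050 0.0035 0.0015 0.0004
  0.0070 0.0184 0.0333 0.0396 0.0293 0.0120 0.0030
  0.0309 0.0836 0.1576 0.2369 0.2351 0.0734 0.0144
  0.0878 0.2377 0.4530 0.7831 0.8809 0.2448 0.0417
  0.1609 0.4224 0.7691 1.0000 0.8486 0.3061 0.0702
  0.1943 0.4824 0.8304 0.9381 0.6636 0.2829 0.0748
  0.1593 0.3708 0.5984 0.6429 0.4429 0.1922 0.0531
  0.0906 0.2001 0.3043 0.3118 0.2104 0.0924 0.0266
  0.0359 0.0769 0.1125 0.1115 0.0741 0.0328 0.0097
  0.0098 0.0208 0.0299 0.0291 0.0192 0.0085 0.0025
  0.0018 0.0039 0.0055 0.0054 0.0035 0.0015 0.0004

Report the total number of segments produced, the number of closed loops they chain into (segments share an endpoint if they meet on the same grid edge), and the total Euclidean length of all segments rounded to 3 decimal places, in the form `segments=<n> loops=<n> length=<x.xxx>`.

segments=14 loops=1 length=11.645

cell (3,2): code 0100 → (3.526,3.000)–(4.000,2.215)
cell (3,3): code 1100 → (3.447,4.000)–(3.526,3.000)
cell (3,4): code 1000 → (4.000,4.561)–(3.447,4.000)
cell (4,1): code 0100 → (4.225,2.000)–(5.000,1.293)
cell (4,2): code 1110 → (4.000,2.215)–(4.225,2.000)
cell (4,4): code 1001 → (5.000,4.598)–(4.000,4.561)
cell (5,1): code 0110 → (5.000,1.293)–(6.000,1.120)
cell (5,4): code 1001 → (6.000,4.367)–(5.000,4.598)
cell (6,1): code 0110 → (6.000,1.120)–(7.000,1.673)
cell (6,3): code 1011 → (7.000,3.595)–(6.633,4.000)
cell (6,4): code 0001 → (6.633,4.000)–(6.000,4.367)
cell (7,1): code 0010 → (7.000,1.673)–(7.253,2.000)
cell (7,2): code 0011 → (7.253,2.000)–(7.359,3.000)
cell (7,3): code 0001 → (7.359,3.000)–(7.000,3.595)
total: 14 segments, chained into 1 closed loop(s), length Σ = 11.644982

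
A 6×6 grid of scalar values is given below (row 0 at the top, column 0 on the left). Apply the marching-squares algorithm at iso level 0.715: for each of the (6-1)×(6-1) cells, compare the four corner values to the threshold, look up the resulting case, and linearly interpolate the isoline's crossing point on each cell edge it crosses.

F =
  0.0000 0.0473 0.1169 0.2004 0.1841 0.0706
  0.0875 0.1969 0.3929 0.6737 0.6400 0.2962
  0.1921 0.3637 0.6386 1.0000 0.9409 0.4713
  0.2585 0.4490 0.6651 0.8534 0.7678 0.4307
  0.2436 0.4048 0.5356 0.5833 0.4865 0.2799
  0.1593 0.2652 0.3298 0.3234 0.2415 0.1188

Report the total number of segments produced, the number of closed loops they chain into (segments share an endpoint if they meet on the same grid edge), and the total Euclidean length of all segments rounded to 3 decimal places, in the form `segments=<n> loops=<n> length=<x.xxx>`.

cell (1,2): code 0100 → (1.127,3.000)–(2.000,2.211)
cell (1,3): code 1100 → (1.249,4.000)–(1.127,3.000)
cell (1,4): code 1000 → (2.000,4.481)–(1.249,4.000)
cell (2,2): code 0110 → (2.000,2.211)–(3.000,2.265)
cell (2,4): code 1001 → (3.000,4.157)–(2.000,4.481)
cell (3,2): code 0010 → (3.000,2.265)–(3.512,3.000)
cell (3,3): code 0011 → (3.512,3.000)–(3.188,4.000)
cell (3,4): code 0001 → (3.188,4.000)–(3.000,4.157)
total: 8 segments, chained into 1 closed loop(s), length Σ = 7.320487

segments=8 loops=1 length=7.320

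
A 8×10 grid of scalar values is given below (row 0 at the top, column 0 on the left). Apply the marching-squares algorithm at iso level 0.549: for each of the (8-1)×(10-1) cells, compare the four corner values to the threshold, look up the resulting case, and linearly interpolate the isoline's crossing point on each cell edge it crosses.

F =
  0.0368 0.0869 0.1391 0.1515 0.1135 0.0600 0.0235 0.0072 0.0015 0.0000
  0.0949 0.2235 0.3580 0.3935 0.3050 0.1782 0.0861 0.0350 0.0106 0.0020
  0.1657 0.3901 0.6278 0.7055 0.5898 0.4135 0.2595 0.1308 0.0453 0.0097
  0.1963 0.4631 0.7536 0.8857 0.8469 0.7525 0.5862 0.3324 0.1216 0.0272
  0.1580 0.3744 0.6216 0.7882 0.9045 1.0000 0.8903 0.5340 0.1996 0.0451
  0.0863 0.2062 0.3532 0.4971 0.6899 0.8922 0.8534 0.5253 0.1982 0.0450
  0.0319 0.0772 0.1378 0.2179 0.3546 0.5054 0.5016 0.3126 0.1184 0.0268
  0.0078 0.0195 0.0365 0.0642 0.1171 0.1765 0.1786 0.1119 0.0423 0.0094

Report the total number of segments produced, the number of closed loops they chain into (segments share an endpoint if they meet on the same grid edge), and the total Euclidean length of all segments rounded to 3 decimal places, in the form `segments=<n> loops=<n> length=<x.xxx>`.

segments=18 loops=1 length=15.478

cell (1,1): code 0100 → (1.708,2.000)–(2.000,1.668)
cell (1,2): code 1100 → (1.498,3.000)–(1.708,2.000)
cell (1,3): code 1100 → (1.857,4.000)–(1.498,3.000)
cell (1,4): code 1000 → (2.000,4.231)–(1.857,4.000)
cell (2,1): code 0110 → (2.000,1.668)–(3.000,1.296)
cell (2,4): code 1101 → (2.400,5.000)–(2.000,4.231)
cell (2,5): code 1100 → (2.886,6.000)–(2.400,5.000)
cell (2,6): code 1000 → (3.000,6.147)–(2.886,6.000)
cell (3,1): code 0110 → (3.000,1.296)–(4.000,1.706)
cell (3,6): code 1001 → (4.000,6.958)–(3.000,6.147)
cell (4,1): code 0010 → (4.000,1.706)–(4.270,2.000)
cell (4,2): code 0011 → (4.270,2.000)–(4.822,3.000)
cell (4,3): code 0111 → (4.822,3.000)–(5.000,3.269)
cell (4,6): code 1001 → (5.000,6.928)–(4.000,6.958)
cell (5,3): code 0010 → (5.000,3.269)–(5.420,4.000)
cell (5,4): code 0011 → (5.420,4.000)–(5.887,5.000)
cell (5,5): code 0011 → (5.887,5.000)–(5.865,6.000)
cell (5,6): code 0001 → (5.865,6.000)–(5.000,6.928)
total: 18 segments, chained into 1 closed loop(s), length Σ = 15.477939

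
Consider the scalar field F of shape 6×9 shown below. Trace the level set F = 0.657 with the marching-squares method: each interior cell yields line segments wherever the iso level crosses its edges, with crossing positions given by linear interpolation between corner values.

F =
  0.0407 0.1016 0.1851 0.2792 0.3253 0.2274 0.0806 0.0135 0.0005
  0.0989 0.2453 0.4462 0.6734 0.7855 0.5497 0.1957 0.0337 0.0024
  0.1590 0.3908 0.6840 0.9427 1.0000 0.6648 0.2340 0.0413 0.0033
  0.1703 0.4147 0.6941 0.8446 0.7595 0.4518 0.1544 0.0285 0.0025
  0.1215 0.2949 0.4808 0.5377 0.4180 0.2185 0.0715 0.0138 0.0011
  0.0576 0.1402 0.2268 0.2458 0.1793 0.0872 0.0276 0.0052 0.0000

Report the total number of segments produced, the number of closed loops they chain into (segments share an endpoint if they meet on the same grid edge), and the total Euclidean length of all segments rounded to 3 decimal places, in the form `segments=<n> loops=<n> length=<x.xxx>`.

cell (0,2): code 0100 → (0.958,3.000)–(1.000,2.928)
cell (0,3): code 1100 → (0.721,4.000)–(0.958,3.000)
cell (0,4): code 1000 → (1.000,4.545)–(0.721,4.000)
cell (1,1): code 0100 → (1.886,2.000)–(2.000,1.908)
cell (1,2): code 1110 → (1.000,2.928)–(1.886,2.000)
cell (1,4): code 1101 → (1.932,5.000)–(1.000,4.545)
cell (1,5): code 1000 → (2.000,5.018)–(1.932,5.000)
cell (2,1): code 0110 → (2.000,1.908)–(3.000,1.867)
cell (2,4): code 1011 → (3.000,4.333)–(2.037,5.000)
cell (2,5): code 0001 → (2.037,5.000)–(2.000,5.018)
cell (3,1): code 0010 → (3.000,1.867)–(3.174,2.000)
cell (3,2): code 0011 → (3.174,2.000)–(3.611,3.000)
cell (3,3): code 0011 → (3.611,3.000)–(3.300,4.000)
cell (3,4): code 0001 → (3.300,4.000)–(3.000,4.333)
total: 14 segments, chained into 1 closed loop(s), length Σ = 9.279713

segments=14 loops=1 length=9.280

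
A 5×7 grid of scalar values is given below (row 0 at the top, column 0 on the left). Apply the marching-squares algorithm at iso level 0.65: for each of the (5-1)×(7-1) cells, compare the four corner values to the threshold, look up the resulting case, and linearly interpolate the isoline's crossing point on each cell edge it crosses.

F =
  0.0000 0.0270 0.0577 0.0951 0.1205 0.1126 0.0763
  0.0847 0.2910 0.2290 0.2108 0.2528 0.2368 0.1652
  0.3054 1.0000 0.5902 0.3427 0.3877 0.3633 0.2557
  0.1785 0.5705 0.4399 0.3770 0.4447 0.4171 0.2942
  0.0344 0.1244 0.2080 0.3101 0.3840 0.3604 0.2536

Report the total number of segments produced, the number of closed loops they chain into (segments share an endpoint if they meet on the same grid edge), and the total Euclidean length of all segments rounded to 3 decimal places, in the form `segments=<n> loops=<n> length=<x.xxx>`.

cell (1,0): code 0100 → (1.506,1.000)–(2.000,0.496)
cell (1,1): code 1000 → (2.000,1.854)–(1.506,1.000)
cell (2,0): code 0010 → (2.000,0.496)–(2.815,1.000)
cell (2,1): code 0001 → (2.815,1.000)–(2.000,1.854)
total: 4 segments, chained into 1 closed loop(s), length Σ = 3.830457

segments=4 loops=1 length=3.830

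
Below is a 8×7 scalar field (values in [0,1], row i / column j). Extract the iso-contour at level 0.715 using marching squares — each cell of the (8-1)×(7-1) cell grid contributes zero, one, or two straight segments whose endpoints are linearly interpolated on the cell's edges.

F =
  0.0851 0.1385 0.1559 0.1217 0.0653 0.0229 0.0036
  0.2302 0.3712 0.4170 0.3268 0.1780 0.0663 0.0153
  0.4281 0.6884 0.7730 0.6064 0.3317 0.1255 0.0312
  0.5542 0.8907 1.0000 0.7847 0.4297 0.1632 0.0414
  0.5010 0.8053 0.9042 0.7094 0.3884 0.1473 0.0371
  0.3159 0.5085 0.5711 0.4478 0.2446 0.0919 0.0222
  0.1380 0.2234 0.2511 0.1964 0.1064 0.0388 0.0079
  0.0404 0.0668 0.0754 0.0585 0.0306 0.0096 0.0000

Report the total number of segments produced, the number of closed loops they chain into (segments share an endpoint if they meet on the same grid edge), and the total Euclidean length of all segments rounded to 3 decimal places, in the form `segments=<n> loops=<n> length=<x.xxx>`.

cell (1,1): code 0100 → (1.837,2.000)–(2.000,1.314)
cell (1,2): code 1000 → (2.000,2.348)–(1.837,2.000)
cell (2,0): code 0100 → (2.131,1.000)–(3.000,0.478)
cell (2,1): code 1110 → (2.000,1.314)–(2.131,1.000)
cell (2,2): code 1101 → (2.609,3.000)–(2.000,2.348)
cell (2,3): code 1000 → (3.000,3.196)–(2.609,3.000)
cell (3,0): code 0110 → (3.000,0.478)–(4.000,0.703)
cell (3,2): code 1011 → (4.000,2.971)–(3.926,3.000)
cell (3,3): code 0001 → (3.926,3.000)–(3.000,3.196)
cell (4,0): code 0010 → (4.000,0.703)–(4.304,1.000)
cell (4,1): code 0011 → (4.304,1.000)–(4.568,2.000)
cell (4,2): code 0001 → (4.568,2.000)–(4.000,2.971)
total: 12 segments, chained into 1 closed loop(s), length Σ = 8.408208

segments=12 loops=1 length=8.408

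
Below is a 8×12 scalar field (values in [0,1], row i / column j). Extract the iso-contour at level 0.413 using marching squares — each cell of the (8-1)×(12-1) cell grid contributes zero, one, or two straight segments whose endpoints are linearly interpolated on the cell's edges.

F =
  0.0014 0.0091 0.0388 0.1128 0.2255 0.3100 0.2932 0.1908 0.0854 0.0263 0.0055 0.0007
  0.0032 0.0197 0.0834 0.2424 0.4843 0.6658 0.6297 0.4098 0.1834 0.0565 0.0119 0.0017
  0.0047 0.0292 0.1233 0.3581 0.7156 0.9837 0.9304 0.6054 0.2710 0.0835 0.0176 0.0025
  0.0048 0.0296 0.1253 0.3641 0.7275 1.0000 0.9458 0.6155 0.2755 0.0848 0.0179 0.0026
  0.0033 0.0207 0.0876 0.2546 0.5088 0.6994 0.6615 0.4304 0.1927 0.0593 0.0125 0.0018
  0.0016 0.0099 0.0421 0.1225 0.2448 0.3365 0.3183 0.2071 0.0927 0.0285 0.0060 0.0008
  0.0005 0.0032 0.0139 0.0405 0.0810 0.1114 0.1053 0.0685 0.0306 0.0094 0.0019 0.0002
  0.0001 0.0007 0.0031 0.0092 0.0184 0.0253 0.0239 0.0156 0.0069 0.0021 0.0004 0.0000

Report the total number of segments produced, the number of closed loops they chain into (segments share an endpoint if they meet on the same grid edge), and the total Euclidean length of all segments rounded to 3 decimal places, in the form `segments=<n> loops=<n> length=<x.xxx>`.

cell (0,3): code 0100 → (0.724,4.000)–(1.000,3.705)
cell (0,4): code 1100 → (0.289,5.000)–(0.724,4.000)
cell (0,5): code 1100 → (0.356,6.000)–(0.289,5.000)
cell (0,6): code 1000 → (1.000,6.985)–(0.356,6.000)
cell (1,3): code 0110 → (1.000,3.705)–(2.000,3.154)
cell (1,6): code 1101 → (1.016,7.000)–(1.000,6.985)
cell (1,7): code 1000 → (2.000,7.575)–(1.016,7.000)
cell (2,3): code 0110 → (2.000,3.154)–(3.000,3.135)
cell (2,7): code 1001 → (3.000,7.596)–(2.000,7.575)
cell (3,3): code 0110 → (3.000,3.135)–(4.000,3.623)
cell (3,7): code 1001 → (4.000,7.073)–(3.000,7.596)
cell (4,3): code 0010 → (4.000,3.623)–(4.363,4.000)
cell (4,4): code 0011 → (4.363,4.000)–(4.789,5.000)
cell (4,5): code 0011 → (4.789,5.000)–(4.724,6.000)
cell (4,6): code 0011 → (4.724,6.000)–(4.078,7.000)
cell (4,7): code 0001 → (4.078,7.000)–(4.000,7.073)
total: 16 segments, chained into 1 closed loop(s), length Σ = 14.128387

segments=16 loops=1 length=14.128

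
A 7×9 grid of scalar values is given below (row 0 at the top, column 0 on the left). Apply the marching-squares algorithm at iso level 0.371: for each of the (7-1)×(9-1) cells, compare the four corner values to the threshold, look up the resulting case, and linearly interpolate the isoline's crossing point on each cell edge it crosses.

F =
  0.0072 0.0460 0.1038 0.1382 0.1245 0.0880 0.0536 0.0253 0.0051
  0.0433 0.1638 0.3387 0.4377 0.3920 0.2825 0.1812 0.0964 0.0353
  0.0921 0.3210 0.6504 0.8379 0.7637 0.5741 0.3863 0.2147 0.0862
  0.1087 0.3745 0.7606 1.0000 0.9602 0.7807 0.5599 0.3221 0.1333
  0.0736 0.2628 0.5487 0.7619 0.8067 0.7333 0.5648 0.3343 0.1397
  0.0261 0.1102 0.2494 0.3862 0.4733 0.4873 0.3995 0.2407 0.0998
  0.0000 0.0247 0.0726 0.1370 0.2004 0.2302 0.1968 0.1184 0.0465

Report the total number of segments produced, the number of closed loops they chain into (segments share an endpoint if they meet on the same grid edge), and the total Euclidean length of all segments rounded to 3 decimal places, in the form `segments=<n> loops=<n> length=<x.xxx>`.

segments=22 loops=1 length=16.462

cell (0,2): code 0100 → (0.777,3.000)–(1.000,2.326)
cell (0,3): code 1100 → (0.921,4.000)–(0.777,3.000)
cell (0,4): code 1000 → (1.000,4.192)–(0.921,4.000)
cell (1,1): code 0100 → (1.104,2.000)–(2.000,1.152)
cell (1,2): code 1110 → (1.000,2.326)–(1.104,2.000)
cell (1,4): code 1101 → (1.303,5.000)–(1.000,4.192)
cell (1,5): code 1100 → (1.925,6.000)–(1.303,5.000)
cell (1,6): code 1000 → (2.000,6.089)–(1.925,6.000)
cell (2,0): code 0100 → (2.935,1.000)–(3.000,0.987)
cell (2,1): code 1110 → (2.000,1.152)–(2.935,1.000)
cell (2,6): code 1001 → (3.000,6.794)–(2.000,6.089)
cell (3,0): code 0010 → (3.000,0.987)–(3.031,1.000)
cell (3,1): code 0111 → (3.031,1.000)–(4.000,1.378)
cell (3,6): code 1001 → (4.000,6.841)–(3.000,6.794)
cell (4,1): code 0010 → (4.000,1.378)–(4.594,2.000)
cell (4,2): code 0111 → (4.594,2.000)–(5.000,2.889)
cell (4,6): code 1001 → (5.000,6.179)–(4.000,6.841)
cell (5,2): code 0010 → (5.000,2.889)–(5.061,3.000)
cell (5,3): code 0011 → (5.061,3.000)–(5.375,4.000)
cell (5,4): code 0011 → (5.375,4.000)–(5.452,5.000)
cell (5,5): code 0011 → (5.452,5.000)–(5.141,6.000)
cell (5,6): code 0001 → (5.141,6.000)–(5.000,6.179)
total: 22 segments, chained into 1 closed loop(s), length Σ = 16.462068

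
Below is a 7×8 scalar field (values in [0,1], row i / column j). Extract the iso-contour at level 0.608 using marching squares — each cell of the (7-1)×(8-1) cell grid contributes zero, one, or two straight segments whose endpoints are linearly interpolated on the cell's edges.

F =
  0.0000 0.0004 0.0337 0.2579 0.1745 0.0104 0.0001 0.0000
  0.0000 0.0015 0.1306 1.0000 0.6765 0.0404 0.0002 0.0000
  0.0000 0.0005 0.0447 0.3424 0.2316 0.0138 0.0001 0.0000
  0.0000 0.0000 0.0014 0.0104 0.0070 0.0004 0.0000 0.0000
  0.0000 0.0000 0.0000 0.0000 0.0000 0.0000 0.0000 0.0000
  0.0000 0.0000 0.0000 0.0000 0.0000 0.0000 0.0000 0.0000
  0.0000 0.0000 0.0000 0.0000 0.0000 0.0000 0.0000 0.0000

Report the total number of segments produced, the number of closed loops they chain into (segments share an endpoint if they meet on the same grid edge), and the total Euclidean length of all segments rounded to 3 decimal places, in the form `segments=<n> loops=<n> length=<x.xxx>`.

segments=6 loops=1 length=3.971

cell (0,2): code 0100 → (0.472,3.000)–(1.000,2.549)
cell (0,3): code 1100 → (0.864,4.000)–(0.472,3.000)
cell (0,4): code 1000 → (1.000,4.108)–(0.864,4.000)
cell (1,2): code 0010 → (1.000,2.549)–(1.596,3.000)
cell (1,3): code 0011 → (1.596,3.000)–(1.154,4.000)
cell (1,4): code 0001 → (1.154,4.000)–(1.000,4.108)
total: 6 segments, chained into 1 closed loop(s), length Σ = 3.971027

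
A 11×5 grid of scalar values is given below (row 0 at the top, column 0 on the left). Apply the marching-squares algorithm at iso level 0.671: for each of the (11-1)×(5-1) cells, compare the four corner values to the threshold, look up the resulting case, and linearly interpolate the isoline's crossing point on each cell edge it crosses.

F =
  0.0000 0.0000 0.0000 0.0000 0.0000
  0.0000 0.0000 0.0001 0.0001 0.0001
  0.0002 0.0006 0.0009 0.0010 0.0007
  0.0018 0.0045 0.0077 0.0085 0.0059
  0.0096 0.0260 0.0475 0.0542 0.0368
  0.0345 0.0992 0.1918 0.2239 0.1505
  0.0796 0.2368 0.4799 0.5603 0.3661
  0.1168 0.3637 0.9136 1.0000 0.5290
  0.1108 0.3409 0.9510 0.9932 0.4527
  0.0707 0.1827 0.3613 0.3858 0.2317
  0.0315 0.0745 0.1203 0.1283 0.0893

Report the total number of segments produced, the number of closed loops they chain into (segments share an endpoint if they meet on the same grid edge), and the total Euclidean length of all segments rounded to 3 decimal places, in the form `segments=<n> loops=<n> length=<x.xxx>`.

cell (6,1): code 0100 → (6.441,2.000)–(7.000,1.559)
cell (6,2): code 1100 → (6.252,3.000)–(6.441,2.000)
cell (6,3): code 1000 → (7.000,3.699)–(6.252,3.000)
cell (7,1): code 0110 → (7.000,1.559)–(8.000,1.541)
cell (7,3): code 1001 → (8.000,3.596)–(7.000,3.699)
cell (8,1): code 0010 → (8.000,1.541)–(8.475,2.000)
cell (8,2): code 0011 → (8.475,2.000)–(8.530,3.000)
cell (8,3): code 0001 → (8.530,3.000)–(8.000,3.596)
total: 8 segments, chained into 1 closed loop(s), length Σ = 7.218957

segments=8 loops=1 length=7.219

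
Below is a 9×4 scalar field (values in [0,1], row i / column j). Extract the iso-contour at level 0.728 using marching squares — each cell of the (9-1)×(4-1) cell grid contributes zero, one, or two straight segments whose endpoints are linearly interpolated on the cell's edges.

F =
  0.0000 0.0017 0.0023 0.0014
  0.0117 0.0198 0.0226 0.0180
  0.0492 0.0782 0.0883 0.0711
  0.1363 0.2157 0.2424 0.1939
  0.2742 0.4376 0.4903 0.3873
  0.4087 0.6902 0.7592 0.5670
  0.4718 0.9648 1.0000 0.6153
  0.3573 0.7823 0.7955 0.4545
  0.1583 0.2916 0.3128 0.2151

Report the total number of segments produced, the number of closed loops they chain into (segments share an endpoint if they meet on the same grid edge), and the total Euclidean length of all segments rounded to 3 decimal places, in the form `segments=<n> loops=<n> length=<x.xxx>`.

segments=10 loops=1 length=6.951

cell (4,1): code 0100 → (4.884,2.000)–(5.000,1.548)
cell (4,2): code 1000 → (5.000,2.162)–(4.884,2.000)
cell (5,0): code 0100 → (5.138,1.000)–(6.000,0.520)
cell (5,1): code 1110 → (5.000,1.548)–(5.138,1.000)
cell (5,2): code 1001 → (6.000,2.707)–(5.000,2.162)
cell (6,0): code 0110 → (6.000,0.520)–(7.000,0.872)
cell (6,2): code 1001 → (7.000,2.198)–(6.000,2.707)
cell (7,0): code 0010 → (7.000,0.872)–(7.111,1.000)
cell (7,1): code 0011 → (7.111,1.000)–(7.140,2.000)
cell (7,2): code 0001 → (7.140,2.000)–(7.000,2.198)
total: 10 segments, chained into 1 closed loop(s), length Σ = 6.951308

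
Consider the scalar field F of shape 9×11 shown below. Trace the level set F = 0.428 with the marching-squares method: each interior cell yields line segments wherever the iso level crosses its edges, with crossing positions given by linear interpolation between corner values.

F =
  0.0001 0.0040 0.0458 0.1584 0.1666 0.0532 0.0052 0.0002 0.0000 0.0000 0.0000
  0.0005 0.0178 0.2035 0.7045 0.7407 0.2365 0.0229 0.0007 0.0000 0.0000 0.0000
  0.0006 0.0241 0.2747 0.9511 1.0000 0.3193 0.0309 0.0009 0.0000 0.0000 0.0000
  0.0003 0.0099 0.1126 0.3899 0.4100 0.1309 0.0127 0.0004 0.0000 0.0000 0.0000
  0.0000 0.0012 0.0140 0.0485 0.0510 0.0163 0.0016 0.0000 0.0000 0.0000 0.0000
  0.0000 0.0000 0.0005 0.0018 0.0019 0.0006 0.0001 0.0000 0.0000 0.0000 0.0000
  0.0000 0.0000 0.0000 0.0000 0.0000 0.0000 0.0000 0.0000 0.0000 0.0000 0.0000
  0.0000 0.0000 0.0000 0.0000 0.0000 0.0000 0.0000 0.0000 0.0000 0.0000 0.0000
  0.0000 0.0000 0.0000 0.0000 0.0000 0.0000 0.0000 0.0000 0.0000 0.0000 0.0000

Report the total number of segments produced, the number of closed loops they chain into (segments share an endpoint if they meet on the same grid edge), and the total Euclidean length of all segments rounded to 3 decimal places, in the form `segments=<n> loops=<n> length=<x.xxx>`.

segments=8 loops=1 length=8.118

cell (0,2): code 0100 → (0.494,3.000)–(1.000,2.448)
cell (0,3): code 1100 → (0.455,4.000)–(0.494,3.000)
cell (0,4): code 1000 → (1.000,4.620)–(0.455,4.000)
cell (1,2): code 0110 → (1.000,2.448)–(2.000,2.227)
cell (1,4): code 1001 → (2.000,4.840)–(1.000,4.620)
cell (2,2): code 0010 → (2.000,2.227)–(2.932,3.000)
cell (2,3): code 0011 → (2.932,3.000)–(2.969,4.000)
cell (2,4): code 0001 → (2.969,4.000)–(2.000,4.840)
total: 8 segments, chained into 1 closed loop(s), length Σ = 8.118124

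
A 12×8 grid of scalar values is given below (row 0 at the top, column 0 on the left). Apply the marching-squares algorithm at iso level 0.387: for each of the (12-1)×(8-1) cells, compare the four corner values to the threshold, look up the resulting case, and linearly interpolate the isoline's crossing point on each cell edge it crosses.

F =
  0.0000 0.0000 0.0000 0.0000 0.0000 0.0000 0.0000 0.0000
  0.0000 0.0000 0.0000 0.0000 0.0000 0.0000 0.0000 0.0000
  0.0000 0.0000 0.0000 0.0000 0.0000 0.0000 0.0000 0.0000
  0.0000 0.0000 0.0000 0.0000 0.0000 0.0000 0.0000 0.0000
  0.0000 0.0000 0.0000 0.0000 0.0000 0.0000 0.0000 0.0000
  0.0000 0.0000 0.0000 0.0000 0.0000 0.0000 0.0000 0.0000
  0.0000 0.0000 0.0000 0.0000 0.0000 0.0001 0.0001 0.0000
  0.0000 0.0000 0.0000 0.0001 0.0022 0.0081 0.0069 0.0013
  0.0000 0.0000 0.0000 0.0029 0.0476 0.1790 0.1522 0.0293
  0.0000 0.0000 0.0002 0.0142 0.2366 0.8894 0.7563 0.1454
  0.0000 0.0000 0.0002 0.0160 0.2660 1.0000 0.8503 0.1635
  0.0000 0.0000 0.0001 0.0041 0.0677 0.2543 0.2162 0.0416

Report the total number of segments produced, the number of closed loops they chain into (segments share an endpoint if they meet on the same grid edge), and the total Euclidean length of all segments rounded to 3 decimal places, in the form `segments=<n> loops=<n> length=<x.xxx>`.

cell (8,4): code 0100 → (8.293,5.000)–(9.000,4.230)
cell (8,5): code 1100 → (8.389,6.000)–(8.293,5.000)
cell (8,6): code 1000 → (9.000,6.605)–(8.389,6.000)
cell (9,4): code 0110 → (9.000,4.230)–(10.000,4.165)
cell (9,6): code 1001 → (10.000,6.675)–(9.000,6.605)
cell (10,4): code 0010 → (10.000,4.165)–(10.822,5.000)
cell (10,5): code 0011 → (10.822,5.000)–(10.731,6.000)
cell (10,6): code 0001 → (10.731,6.000)–(10.000,6.675)
total: 8 segments, chained into 1 closed loop(s), length Σ = 8.084574

segments=8 loops=1 length=8.085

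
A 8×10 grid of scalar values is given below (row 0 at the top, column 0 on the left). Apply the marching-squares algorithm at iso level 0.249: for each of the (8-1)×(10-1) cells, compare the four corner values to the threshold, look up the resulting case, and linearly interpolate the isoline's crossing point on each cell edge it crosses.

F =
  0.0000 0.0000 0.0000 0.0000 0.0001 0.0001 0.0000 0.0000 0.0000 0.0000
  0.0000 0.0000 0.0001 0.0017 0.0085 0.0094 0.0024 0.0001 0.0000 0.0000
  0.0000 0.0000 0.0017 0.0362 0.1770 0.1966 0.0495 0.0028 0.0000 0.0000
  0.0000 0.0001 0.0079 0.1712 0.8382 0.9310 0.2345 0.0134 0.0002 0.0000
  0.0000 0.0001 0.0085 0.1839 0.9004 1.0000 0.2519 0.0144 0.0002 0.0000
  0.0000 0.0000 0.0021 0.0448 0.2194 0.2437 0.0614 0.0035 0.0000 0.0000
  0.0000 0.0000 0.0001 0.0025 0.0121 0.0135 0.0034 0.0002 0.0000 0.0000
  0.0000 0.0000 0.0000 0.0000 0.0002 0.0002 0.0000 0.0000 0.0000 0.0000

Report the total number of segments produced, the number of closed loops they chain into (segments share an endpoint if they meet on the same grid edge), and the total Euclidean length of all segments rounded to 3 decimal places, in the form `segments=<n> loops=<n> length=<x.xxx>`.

cell (2,3): code 0100 → (2.109,4.000)–(3.000,3.117)
cell (2,4): code 1100 → (2.071,5.000)–(2.109,4.000)
cell (2,5): code 1000 → (3.000,5.979)–(2.071,5.000)
cell (3,3): code 0110 → (3.000,3.117)–(4.000,3.091)
cell (3,5): code 1101 → (3.833,6.000)–(3.000,5.979)
cell (3,6): code 1000 → (4.000,6.012)–(3.833,6.000)
cell (4,3): code 0010 → (4.000,3.091)–(4.957,4.000)
cell (4,4): code 0011 → (4.957,4.000)–(4.993,5.000)
cell (4,5): code 0011 → (4.993,5.000)–(4.015,6.000)
cell (4,6): code 0001 → (4.015,6.000)–(4.000,6.012)
total: 10 segments, chained into 1 closed loop(s), length Σ = 9.344425

segments=10 loops=1 length=9.344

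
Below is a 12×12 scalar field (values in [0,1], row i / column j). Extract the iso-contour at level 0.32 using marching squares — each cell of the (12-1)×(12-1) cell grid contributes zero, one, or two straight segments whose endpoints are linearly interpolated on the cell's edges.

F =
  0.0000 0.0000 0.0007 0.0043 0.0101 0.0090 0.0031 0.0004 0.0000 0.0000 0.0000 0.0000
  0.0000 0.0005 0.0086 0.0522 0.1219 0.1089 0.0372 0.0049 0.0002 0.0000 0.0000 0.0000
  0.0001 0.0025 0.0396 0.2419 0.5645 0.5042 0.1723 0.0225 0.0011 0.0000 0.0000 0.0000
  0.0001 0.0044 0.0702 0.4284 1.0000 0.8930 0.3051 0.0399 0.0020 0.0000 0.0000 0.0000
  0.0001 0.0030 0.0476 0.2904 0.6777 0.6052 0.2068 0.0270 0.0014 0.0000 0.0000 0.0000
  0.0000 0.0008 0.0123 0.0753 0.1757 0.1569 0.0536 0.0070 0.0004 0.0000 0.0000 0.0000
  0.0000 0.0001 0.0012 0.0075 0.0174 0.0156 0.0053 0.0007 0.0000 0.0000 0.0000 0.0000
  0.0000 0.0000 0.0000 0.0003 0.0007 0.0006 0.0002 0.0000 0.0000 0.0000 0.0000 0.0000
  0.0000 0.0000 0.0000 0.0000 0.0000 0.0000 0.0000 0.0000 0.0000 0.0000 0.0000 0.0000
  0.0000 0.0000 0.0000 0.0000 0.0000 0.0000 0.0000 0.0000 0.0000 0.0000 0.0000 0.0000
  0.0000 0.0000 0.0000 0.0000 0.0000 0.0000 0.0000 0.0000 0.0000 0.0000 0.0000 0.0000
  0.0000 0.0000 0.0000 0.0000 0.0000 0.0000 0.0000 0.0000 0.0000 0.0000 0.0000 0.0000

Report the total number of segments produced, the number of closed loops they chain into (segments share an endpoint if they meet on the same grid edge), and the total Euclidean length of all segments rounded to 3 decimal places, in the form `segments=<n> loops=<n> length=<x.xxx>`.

segments=12 loops=1 length=10.119

cell (1,3): code 0100 → (1.448,4.000)–(2.000,3.242)
cell (1,4): code 1100 → (1.534,5.000)–(1.448,4.000)
cell (1,5): code 1000 → (2.000,5.555)–(1.534,5.000)
cell (2,2): code 0100 → (2.419,3.000)–(3.000,2.697)
cell (2,3): code 1110 → (2.000,3.242)–(2.419,3.000)
cell (2,5): code 1001 → (3.000,5.975)–(2.000,5.555)
cell (3,2): code 0010 → (3.000,2.697)–(3.786,3.000)
cell (3,3): code 0111 → (3.786,3.000)–(4.000,3.076)
cell (3,5): code 1001 → (4.000,5.716)–(3.000,5.975)
cell (4,3): code 0010 → (4.000,3.076)–(4.713,4.000)
cell (4,4): code 0011 → (4.713,4.000)–(4.636,5.000)
cell (4,5): code 0001 → (4.636,5.000)–(4.000,5.716)
total: 12 segments, chained into 1 closed loop(s), length Σ = 10.119296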